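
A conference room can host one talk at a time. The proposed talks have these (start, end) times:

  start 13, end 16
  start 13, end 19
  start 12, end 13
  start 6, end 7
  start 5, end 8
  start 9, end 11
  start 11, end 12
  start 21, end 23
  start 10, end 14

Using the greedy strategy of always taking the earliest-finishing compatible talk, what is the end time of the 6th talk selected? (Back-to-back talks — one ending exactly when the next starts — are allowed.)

23

By end time: (6,7), (5,8), (9,11), (11,12), (12,13), (10,14), (13,16), (13,19), (21,23).
Pick (6,7); next start ≥ 7 → (9,11); next start ≥ 11 → (11,12); next start ≥ 12 → (12,13); next start ≥ 13 → (13,16); next start ≥ 16 → (21,23).
Selected: (6,7) (9,11) (11,12) (12,13) (13,16) (21,23)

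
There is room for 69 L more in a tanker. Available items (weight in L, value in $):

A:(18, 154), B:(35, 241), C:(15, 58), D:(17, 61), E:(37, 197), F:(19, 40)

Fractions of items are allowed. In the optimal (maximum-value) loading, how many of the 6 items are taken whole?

Order: A (154/18=8.56) > B (241/35=6.89) > E (197/37=5.32) > C (58/15=3.87) > D (61/17=3.59) > F (40/19=2.11)
Fill: take A (18 @ 154) → take B (35 @ 241) → take 16/37 of E → 85.19; 69/69 used.
2 item(s) taken whole; one partial (take 16/37 of E).

2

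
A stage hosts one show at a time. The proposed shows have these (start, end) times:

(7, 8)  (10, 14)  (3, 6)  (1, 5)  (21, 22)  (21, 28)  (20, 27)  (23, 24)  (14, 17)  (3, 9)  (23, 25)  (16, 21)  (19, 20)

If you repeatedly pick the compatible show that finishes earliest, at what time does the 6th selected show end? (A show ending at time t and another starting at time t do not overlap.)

22

Order by finish time; keep every interval that doesn't clash with the previous kept one.
By end time: (1,5), (3,6), (7,8), (3,9), (10,14), (14,17), (19,20), (16,21), (21,22), (23,24), (23,25), (20,27), (21,28).
Pick (1,5); next start ≥ 5 → (7,8); next start ≥ 8 → (10,14); next start ≥ 14 → (14,17); next start ≥ 17 → (19,20); next start ≥ 20 → (21,22); next start ≥ 22 → (23,24).
Selected: (1,5) (7,8) (10,14) (14,17) (19,20) (21,22) (23,24)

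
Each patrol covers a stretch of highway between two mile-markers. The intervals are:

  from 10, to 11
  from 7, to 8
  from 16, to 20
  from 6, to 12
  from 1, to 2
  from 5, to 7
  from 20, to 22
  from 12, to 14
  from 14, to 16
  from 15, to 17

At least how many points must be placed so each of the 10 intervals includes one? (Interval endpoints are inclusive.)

Sorted: [1,2] [5,7] [7,8] [10,11] [6,12] [12,14] [14,16] [15,17] [16,20] [20,22]
{[1,2]} hit by 2; {[5,7],[7,8]} hit by 7; {[10,11],[6,12]} hit by 11; {[12,14],[14,16]} hit by 14; {[15,17],[16,20]} hit by 17; {[20,22]} hit by 22.
Points: 2, 7, 11, 14, 17, 22 (6 total).

6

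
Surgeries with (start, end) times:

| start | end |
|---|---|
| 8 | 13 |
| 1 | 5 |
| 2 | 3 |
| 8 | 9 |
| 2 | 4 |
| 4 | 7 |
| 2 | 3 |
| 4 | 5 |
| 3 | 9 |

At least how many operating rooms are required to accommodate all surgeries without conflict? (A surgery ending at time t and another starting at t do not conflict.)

4

Events (time:±→running): 1:+→1 2:+→2 2:+→3 2:+→4 … peak 4.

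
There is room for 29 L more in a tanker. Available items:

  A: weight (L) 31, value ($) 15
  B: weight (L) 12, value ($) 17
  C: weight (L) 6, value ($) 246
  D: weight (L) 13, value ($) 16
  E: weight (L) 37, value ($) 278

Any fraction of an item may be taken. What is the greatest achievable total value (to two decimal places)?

418.81

Ratios (sorted): C 41.00, E 7.51, B 1.42, D 1.23, A 0.48
take C (6 @ 246); take 23/37 of E → 172.81. Capacity used 29/29.
Total value = 418.81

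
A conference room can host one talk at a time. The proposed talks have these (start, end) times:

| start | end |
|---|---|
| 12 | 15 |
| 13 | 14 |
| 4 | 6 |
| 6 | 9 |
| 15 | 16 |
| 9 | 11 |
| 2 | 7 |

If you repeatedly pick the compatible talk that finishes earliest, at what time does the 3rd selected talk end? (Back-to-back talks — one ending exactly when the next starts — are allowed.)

11

Greedy by earliest finish: after sorting by end time, pick each interval compatible with the last pick.
By end time: (4,6), (2,7), (6,9), (9,11), (13,14), (12,15), (15,16).
Pick (4,6); next start ≥ 6 → (6,9); next start ≥ 9 → (9,11); next start ≥ 11 → (13,14); next start ≥ 14 → (15,16).
Selected: (4,6) (6,9) (9,11) (13,14) (15,16)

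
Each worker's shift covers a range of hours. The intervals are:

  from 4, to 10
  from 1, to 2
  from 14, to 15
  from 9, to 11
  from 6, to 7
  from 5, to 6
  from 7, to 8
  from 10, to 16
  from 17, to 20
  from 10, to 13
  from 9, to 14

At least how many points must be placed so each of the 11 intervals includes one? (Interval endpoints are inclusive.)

6

Sort by right endpoint; whenever an interval is uncovered, place a point at its right end.
By right end: [1,2]  [5,6]  [6,7]  [7,8]  [4,10]  [9,11]  [10,13]  [9,14]  [14,15]  [10,16]  [17,20]
[1,2] uncovered → point at 2; [5,6] uncovered → point at 6; [7,8] uncovered → point at 8; [9,11] uncovered → point at 11; [14,15] uncovered → point at 15; [17,20] uncovered → point at 20.
Points: 2, 6, 8, 11, 15, 20 (6 total).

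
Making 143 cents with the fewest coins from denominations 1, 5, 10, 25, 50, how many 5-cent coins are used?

143 − 2×50→43 − 1×25→18 − 1×10→8 − 1×5→3 − 3×1→0
Count of 5: 1

1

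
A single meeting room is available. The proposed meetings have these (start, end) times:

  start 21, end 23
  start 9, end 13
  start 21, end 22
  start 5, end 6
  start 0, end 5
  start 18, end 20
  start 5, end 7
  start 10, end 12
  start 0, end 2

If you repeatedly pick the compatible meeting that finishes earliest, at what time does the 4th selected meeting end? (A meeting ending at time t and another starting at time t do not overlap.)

Greedy by earliest finish: after sorting by end time, pick each interval compatible with the last pick.
By end time: (0,2), (0,5), (5,6), (5,7), (10,12), (9,13), (18,20), (21,22), (21,23).
Pick (0,2); next start ≥ 2 → (5,6); next start ≥ 6 → (10,12); next start ≥ 12 → (18,20); next start ≥ 20 → (21,22).
Selected: (0,2) (5,6) (10,12) (18,20) (21,22)

20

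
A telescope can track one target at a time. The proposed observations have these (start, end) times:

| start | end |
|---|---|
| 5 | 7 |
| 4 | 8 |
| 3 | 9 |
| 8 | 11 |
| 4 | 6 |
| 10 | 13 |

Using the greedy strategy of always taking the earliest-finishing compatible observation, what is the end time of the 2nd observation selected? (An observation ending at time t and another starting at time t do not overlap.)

11

Order by finish time; keep every interval that doesn't clash with the previous kept one.
Sorted by end: (4,6)  (5,7)  (4,8)  (3,9)  (8,11)  (10,13)
take (4,6); skip (3,9); take (8,11); skip (10,13).
Selected: (4,6) (8,11)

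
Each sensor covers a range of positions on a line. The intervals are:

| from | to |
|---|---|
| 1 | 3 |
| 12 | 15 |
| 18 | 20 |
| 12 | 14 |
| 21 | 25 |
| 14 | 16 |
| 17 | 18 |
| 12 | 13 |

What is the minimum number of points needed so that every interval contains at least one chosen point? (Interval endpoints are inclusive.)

5

Sort by right endpoint; whenever an interval is uncovered, place a point at its right end.
By right end: [1,3]  [12,13]  [12,14]  [12,15]  [14,16]  [17,18]  [18,20]  [21,25]
[1,3] uncovered → point at 3; [12,13] uncovered → point at 13; [14,16] uncovered → point at 16; [17,18] uncovered → point at 18; [21,25] uncovered → point at 25.
Points: 3, 13, 16, 18, 25 (5 total).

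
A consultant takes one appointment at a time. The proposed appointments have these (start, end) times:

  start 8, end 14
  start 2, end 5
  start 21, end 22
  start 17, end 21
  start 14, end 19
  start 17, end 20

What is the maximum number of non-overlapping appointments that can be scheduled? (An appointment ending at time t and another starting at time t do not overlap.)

By end time: (2,5), (8,14), (14,19), (17,20), (17,21), (21,22).
Pick (2,5); next start ≥ 5 → (8,14); next start ≥ 14 → (14,19); next start ≥ 19 → (21,22).
Selected 4 appointments.

4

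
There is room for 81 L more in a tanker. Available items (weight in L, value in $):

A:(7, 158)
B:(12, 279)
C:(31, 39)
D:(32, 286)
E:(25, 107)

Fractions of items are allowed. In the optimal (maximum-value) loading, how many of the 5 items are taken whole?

Ratios (sorted): B 23.25, A 22.57, D 8.94, E 4.28, C 1.26
take B (12 @ 279); take A (7 @ 158); take D (32 @ 286); take E (25 @ 107); take 5/31 of C → 6.29. Capacity used 81/81.
4 item(s) taken whole; one partial (take 5/31 of C).

4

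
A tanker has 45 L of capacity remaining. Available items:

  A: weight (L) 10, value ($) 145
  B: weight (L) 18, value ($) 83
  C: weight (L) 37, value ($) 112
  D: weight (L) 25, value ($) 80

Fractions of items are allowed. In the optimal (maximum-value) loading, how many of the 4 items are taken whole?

2

Ratios (sorted): A 14.50, B 4.61, D 3.20, C 3.03
take A (10 @ 145); take B (18 @ 83); take 17/25 of D → 54.40. Capacity used 45/45.
2 item(s) taken whole; one partial (take 17/25 of D).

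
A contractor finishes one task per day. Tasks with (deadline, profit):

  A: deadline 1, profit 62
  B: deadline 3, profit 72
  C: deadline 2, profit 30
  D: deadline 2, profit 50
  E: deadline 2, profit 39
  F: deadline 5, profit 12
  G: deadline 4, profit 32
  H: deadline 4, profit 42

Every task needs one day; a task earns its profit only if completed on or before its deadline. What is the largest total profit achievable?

Profit order: B=72 A=62 D=50 H=42 E=39 G=32 C=30 F=12
Assign: B→slot 3, A→slot 1, D→slot 2, H→slot 4, E skipped, G skipped, C skipped, F→slot 5.
Slots: [1:A] [2:D] [3:B] [4:H] [5:F]
Profit = 62 + 50 + 72 + 42 + 12 = 238

238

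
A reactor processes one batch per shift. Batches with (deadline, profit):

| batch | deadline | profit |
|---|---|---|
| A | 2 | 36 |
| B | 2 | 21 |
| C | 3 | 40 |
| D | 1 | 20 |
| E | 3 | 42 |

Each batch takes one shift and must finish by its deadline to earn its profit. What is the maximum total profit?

Profit order: E=42 C=40 A=36 B=21 D=20
Assign: E→slot 3, C→slot 2, A→slot 1, B skipped, D skipped.
Slots: [1:A] [2:C] [3:E]
Profit = 36 + 40 + 42 = 118

118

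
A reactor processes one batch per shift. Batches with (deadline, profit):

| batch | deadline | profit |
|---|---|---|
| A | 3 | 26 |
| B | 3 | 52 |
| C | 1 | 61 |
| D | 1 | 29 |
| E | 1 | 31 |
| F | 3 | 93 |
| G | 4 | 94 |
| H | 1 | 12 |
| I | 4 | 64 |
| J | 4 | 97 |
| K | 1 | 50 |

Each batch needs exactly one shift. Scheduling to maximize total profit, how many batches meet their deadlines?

Sort by profit descending; place each in the latest free slot ≤ its deadline.
Profit order: J=97 G=94 F=93 I=64 C=61 B=52 K=50 E=31 D=29 A=26 H=12
Assign: J→slot 4, G→slot 3, F→slot 2, I→slot 1, C skipped, B skipped, K skipped, E skipped, D skipped, A skipped, H skipped.
Slots: [1:I] [2:F] [3:G] [4:J]
4 of 11 scheduled.

4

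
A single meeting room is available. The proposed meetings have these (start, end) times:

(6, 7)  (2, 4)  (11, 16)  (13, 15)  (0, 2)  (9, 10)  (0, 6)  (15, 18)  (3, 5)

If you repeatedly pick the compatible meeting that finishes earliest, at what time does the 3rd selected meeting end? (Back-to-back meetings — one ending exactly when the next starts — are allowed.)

Sort by end time and greedily take each interval whose start is ≥ the last chosen end.
Sorted by end: (0,2)  (2,4)  (3,5)  (0,6)  (6,7)  (9,10)  (13,15)  (11,16)  (15,18)
take (0,2); take (2,4); skip (3,5); skip (0,6); take (6,7); take (9,10); take (13,15); take (15,18).
Selected: (0,2) (2,4) (6,7) (9,10) (13,15) (15,18)

7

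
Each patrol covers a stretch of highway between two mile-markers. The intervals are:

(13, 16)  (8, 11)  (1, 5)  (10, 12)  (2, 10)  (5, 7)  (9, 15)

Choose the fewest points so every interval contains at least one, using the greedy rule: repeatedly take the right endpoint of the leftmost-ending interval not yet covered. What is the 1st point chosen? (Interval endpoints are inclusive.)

Process intervals by earliest right end; each time one isn't hit yet, stab at its right endpoint.
By right end: [1,5]  [5,7]  [2,10]  [8,11]  [10,12]  [9,15]  [13,16]
[1,5] uncovered → point at 5; [8,11] uncovered → point at 11; [13,16] uncovered → point at 16.
Points: 5, 11, 16 (3 total).

5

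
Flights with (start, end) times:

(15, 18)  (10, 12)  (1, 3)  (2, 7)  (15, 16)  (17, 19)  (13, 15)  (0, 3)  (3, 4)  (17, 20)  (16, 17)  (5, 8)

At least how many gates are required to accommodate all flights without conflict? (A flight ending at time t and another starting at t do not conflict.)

3

The answer is the maximum number of intervals overlapping at any instant.
starts: [0, 1, 2, 3, 5, 10, 13, 15, 15, 16, 17, 17]
ends:   [3, 3, 4, 7, 8, 12, 15, 16, 17, 18, 19, 20]
s0→1 s1→2 s2→3  — peak 3.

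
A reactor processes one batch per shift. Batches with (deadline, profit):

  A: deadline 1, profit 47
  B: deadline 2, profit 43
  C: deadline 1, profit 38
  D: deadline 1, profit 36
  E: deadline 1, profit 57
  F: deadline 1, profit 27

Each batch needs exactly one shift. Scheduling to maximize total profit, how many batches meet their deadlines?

By profit: E(d1,57), A(d1,47), B(d2,43), C(d1,38), D(d1,36), F(d1,27)
E→slot 1; A skipped; B→slot 2; C skipped; D skipped; F skipped.
2 of 6 scheduled.

2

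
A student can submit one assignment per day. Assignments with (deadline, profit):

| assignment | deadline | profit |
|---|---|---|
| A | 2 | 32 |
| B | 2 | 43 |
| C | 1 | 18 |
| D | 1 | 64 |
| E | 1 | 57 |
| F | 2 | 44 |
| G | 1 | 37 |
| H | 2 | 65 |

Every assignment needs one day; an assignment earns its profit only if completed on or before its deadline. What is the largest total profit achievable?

Sort by profit descending; place each in the latest free slot ≤ its deadline.
Profit order: H=65 D=64 E=57 F=44 B=43 G=37 A=32 C=18
Assign: H→slot 2, D→slot 1, E skipped, F skipped, B skipped, G skipped, A skipped, C skipped.
Slots: [1:D] [2:H]
Profit = 64 + 65 = 129

129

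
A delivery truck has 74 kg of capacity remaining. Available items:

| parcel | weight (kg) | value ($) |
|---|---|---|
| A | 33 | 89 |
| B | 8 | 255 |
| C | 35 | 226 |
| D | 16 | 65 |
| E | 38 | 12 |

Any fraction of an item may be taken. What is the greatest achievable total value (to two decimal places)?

Sort by value per unit weight and fill in that order.
Order: B (255/8=31.88) > C (226/35=6.46) > D (65/16=4.06) > A (89/33=2.70) > E (12/38=0.32)
Fill: take B (8 @ 255) → take C (35 @ 226) → take D (16 @ 65) → take 15/33 of A → 40.45; 74/74 used.
Total value = 586.45

586.45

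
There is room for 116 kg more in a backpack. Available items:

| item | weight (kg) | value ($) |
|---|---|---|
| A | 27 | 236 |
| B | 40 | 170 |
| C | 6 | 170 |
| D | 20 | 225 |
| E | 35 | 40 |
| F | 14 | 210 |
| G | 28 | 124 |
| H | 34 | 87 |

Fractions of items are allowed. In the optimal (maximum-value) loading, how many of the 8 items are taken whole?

5

Order: C (170/6=28.33) > F (210/14=15.00) > D (225/20=11.25) > A (236/27=8.74) > G (124/28=4.43) > B (170/40=4.25) > H (87/34=2.56) > E (40/35=1.14)
Fill: take C (6 @ 170) → take F (14 @ 210) → take D (20 @ 225) → take A (27 @ 236) → take G (28 @ 124) → take 21/40 of B → 89.25; 116/116 used.
5 item(s) taken whole; one partial (take 21/40 of B).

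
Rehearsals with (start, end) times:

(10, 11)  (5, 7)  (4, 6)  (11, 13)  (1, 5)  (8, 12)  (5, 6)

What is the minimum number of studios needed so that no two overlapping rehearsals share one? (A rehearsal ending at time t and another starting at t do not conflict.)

3

starts: [1, 4, 5, 5, 8, 10, 11]
ends:   [5, 6, 6, 7, 11, 12, 13]
s1→1 s4→2 e5→1 s5→2 s5→3  — peak 3.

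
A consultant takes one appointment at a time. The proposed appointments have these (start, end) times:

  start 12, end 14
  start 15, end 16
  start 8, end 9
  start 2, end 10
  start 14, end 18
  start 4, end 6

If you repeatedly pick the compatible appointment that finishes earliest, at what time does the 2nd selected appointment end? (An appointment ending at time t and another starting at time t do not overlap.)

By end time: (4,6), (8,9), (2,10), (12,14), (15,16), (14,18).
Pick (4,6); next start ≥ 6 → (8,9); next start ≥ 9 → (12,14); next start ≥ 14 → (15,16).
Selected: (4,6) (8,9) (12,14) (15,16)

9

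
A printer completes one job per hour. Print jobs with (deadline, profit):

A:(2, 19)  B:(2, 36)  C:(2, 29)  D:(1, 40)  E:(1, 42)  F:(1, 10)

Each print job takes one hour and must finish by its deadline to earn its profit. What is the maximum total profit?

78

Sort by profit descending; place each in the latest free slot ≤ its deadline.
Profit order: E=42 D=40 B=36 C=29 A=19 F=10
Assign: E→slot 1, D skipped, B→slot 2, C skipped, A skipped, F skipped.
Slots: [1:E] [2:B]
Profit = 42 + 36 = 78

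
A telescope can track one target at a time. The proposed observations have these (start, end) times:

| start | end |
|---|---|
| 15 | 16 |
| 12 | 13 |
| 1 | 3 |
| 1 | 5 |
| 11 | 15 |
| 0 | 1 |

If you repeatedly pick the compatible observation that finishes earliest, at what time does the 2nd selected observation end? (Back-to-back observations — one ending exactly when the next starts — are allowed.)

Sort by end time and greedily take each interval whose start is ≥ the last chosen end.
By end time: (0,1), (1,3), (1,5), (12,13), (11,15), (15,16).
Pick (0,1); next start ≥ 1 → (1,3); next start ≥ 3 → (12,13); next start ≥ 13 → (15,16).
Selected: (0,1) (1,3) (12,13) (15,16)

3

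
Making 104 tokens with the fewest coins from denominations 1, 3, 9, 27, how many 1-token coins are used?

2

104 = 3×27 + 2×9 + 1×3 + 2×1
Count of 1: 2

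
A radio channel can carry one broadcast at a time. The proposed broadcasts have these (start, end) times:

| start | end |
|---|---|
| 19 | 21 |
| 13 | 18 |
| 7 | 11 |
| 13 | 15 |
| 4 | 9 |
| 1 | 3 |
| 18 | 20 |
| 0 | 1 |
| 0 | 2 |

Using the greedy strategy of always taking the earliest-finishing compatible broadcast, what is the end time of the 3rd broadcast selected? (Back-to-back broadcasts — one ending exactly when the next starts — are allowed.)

9

Sorted by end: (0,1)  (0,2)  (1,3)  (4,9)  (7,11)  (13,15)  (13,18)  (18,20)  (19,21)
take (0,1); take (1,3); take (4,9); take (13,15); take (18,20); skip (19,21).
Selected: (0,1) (1,3) (4,9) (13,15) (18,20)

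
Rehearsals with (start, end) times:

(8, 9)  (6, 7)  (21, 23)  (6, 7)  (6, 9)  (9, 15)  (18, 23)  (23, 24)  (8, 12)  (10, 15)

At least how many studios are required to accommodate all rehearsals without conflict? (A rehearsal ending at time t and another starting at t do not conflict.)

The answer is the maximum number of intervals overlapping at any instant.
starts: [6, 6, 6, 8, 8, 9, 10, 18, 21, 23]
ends:   [7, 7, 9, 9, 12, 15, 15, 23, 23, 24]
s6→1 s6→2 s6→3  — peak 3.

3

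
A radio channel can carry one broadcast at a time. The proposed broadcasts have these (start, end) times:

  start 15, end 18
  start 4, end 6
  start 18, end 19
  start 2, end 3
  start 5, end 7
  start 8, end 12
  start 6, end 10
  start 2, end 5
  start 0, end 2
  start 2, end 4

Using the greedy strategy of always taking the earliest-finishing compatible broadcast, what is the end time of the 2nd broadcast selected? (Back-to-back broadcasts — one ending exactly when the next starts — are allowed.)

3

Sorted by end: (0,2)  (2,3)  (2,4)  (2,5)  (4,6)  (5,7)  (6,10)  (8,12)  (15,18)  (18,19)
take (0,2); take (2,3); skip (2,5); take (4,6); take (6,10); take (15,18); take (18,19).
Selected: (0,2) (2,3) (4,6) (6,10) (15,18) (18,19)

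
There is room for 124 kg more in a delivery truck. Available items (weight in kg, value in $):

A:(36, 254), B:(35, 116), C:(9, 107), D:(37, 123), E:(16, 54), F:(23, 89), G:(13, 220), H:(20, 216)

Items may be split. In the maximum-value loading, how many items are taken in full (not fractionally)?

6

Order: G (220/13=16.92) > C (107/9=11.89) > H (216/20=10.80) > A (254/36=7.06) > F (89/23=3.87) > E (54/16=3.38) > D (123/37=3.32) > B (116/35=3.31)
Fill: take G (13 @ 220) → take C (9 @ 107) → take H (20 @ 216) → take A (36 @ 254) → take F (23 @ 89) → take E (16 @ 54) → take 7/37 of D → 23.27; 124/124 used.
6 item(s) taken whole; one partial (take 7/37 of D).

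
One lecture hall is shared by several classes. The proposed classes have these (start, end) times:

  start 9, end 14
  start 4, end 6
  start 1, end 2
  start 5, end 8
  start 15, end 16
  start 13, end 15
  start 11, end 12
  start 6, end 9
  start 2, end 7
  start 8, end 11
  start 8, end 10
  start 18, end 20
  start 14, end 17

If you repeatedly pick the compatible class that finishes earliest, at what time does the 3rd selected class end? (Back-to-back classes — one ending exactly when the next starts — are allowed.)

9

Order by finish time; keep every interval that doesn't clash with the previous kept one.
Sorted by end: (1,2)  (4,6)  (2,7)  (5,8)  (6,9)  (8,10)  (8,11)  (11,12)  (9,14)  (13,15)  (15,16)  (14,17)  (18,20)
take (1,2); take (4,6); take (6,9); skip (8,11); take (11,12); take (13,15); take (15,16); skip (14,17); take (18,20).
Selected: (1,2) (4,6) (6,9) (11,12) (13,15) (15,16) (18,20)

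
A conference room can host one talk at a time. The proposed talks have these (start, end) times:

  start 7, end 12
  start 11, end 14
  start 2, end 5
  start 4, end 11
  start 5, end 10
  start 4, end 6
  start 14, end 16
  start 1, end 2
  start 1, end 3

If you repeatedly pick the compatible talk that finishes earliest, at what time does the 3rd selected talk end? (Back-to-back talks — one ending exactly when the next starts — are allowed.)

Sort by end time and greedily take each interval whose start is ≥ the last chosen end.
By end time: (1,2), (1,3), (2,5), (4,6), (5,10), (4,11), (7,12), (11,14), (14,16).
Pick (1,2); next start ≥ 2 → (2,5); next start ≥ 5 → (5,10); next start ≥ 10 → (11,14); next start ≥ 14 → (14,16).
Selected: (1,2) (2,5) (5,10) (11,14) (14,16)

10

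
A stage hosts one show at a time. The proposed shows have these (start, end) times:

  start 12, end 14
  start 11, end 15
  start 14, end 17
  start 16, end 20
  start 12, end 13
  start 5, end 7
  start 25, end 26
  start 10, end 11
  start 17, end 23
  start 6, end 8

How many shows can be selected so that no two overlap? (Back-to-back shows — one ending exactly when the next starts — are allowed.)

Greedy by earliest finish: after sorting by end time, pick each interval compatible with the last pick.
Sorted by end: (5,7)  (6,8)  (10,11)  (12,13)  (12,14)  (11,15)  (14,17)  (16,20)  (17,23)  (25,26)
take (5,7); skip (6,8); take (10,11); take (12,13); skip (11,15); take (14,17); take (17,23); take (25,26).
Selected 6 shows.

6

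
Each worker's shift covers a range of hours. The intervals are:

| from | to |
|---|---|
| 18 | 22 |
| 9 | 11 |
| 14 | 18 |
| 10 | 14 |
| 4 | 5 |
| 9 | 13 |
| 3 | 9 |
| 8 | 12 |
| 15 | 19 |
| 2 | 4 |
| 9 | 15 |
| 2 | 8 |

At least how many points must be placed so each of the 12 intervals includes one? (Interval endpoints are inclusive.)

3

Sorted: [2,4] [4,5] [2,8] [3,9] [9,11] [8,12] [9,13] [10,14] [9,15] [14,18] [15,19] [18,22]
{[2,4],[4,5],[2,8],[3,9]} hit by 4; {[9,11],[8,12],[9,13],[10,14],[9,15]} hit by 11; {[14,18],[15,19],[18,22]} hit by 18.
Points: 4, 11, 18 (3 total).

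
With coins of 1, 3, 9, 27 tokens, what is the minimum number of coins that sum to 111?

5

111 = 4×27 + 1×3
Total coins = 4 + 1 = 5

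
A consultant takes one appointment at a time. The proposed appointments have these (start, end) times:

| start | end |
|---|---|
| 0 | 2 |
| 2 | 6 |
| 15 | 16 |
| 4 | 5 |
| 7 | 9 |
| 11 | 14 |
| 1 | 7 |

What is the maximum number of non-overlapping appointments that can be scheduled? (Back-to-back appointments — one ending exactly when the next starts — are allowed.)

5

By end time: (0,2), (4,5), (2,6), (1,7), (7,9), (11,14), (15,16).
Pick (0,2); next start ≥ 2 → (4,5); next start ≥ 5 → (7,9); next start ≥ 9 → (11,14); next start ≥ 14 → (15,16).
Selected 5 appointments.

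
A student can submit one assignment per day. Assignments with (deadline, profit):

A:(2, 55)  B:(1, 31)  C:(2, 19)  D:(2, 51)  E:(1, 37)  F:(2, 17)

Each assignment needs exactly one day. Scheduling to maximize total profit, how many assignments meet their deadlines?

Sort by profit descending; place each in the latest free slot ≤ its deadline.
By profit: A(d2,55), D(d2,51), E(d1,37), B(d1,31), C(d2,19), F(d2,17)
A→slot 2; D→slot 1; E skipped; B skipped; C skipped; F skipped.
2 of 6 scheduled.

2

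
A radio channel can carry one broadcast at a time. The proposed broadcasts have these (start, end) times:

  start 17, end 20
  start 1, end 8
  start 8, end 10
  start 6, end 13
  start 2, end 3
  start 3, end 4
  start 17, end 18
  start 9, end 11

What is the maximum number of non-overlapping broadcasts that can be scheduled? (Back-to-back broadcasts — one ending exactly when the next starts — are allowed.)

4

Order by finish time; keep every interval that doesn't clash with the previous kept one.
Sorted by end: (2,3)  (3,4)  (1,8)  (8,10)  (9,11)  (6,13)  (17,18)  (17,20)
take (2,3); take (3,4); take (8,10); take (17,18).
Selected 4 broadcasts.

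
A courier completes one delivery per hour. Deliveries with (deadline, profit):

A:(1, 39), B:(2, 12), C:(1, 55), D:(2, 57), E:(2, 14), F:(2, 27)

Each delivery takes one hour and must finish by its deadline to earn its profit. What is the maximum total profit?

112

Profit order: D=57 C=55 A=39 F=27 E=14 B=12
Assign: D→slot 2, C→slot 1, A skipped, F skipped, E skipped, B skipped.
Slots: [1:C] [2:D]
Profit = 55 + 57 = 112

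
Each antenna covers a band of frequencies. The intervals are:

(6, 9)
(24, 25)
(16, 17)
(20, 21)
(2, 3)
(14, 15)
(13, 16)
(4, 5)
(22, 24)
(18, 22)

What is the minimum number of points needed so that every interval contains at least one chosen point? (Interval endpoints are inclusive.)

7

Sorted: [2,3] [4,5] [6,9] [14,15] [13,16] [16,17] [20,21] [18,22] [22,24] [24,25]
{[2,3]} hit by 3; {[4,5]} hit by 5; {[6,9]} hit by 9; {[14,15],[13,16]} hit by 15; {[16,17]} hit by 17; {[20,21],[18,22]} hit by 21; {[22,24],[24,25]} hit by 24.
Points: 3, 5, 9, 15, 17, 21, 24 (7 total).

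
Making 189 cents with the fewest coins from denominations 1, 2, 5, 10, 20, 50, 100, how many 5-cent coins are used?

Greedy: take as many of the largest coin as possible, then repeat with the remainder.
189 − 1×100→89 − 1×50→39 − 1×20→19 − 1×10→9 − 1×5→4 − 2×2→0
Count of 5: 1

1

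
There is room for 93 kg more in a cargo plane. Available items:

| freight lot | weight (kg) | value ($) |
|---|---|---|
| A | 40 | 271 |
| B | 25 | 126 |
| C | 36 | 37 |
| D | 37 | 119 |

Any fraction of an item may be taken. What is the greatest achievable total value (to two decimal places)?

487.05

Sort by value per unit weight and fill in that order.
Ratios (sorted): A 6.78, B 5.04, D 3.22, C 1.03
take A (40 @ 271); take B (25 @ 126); take 28/37 of D → 90.05. Capacity used 93/93.
Total value = 487.05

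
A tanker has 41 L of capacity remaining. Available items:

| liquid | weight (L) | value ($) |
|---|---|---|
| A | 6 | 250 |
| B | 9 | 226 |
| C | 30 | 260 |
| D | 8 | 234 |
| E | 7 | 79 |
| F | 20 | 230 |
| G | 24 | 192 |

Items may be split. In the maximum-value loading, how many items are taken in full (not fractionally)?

3

Sort by value per unit weight and fill in that order.
Order: A (250/6=41.67) > D (234/8=29.25) > B (226/9=25.11) > F (230/20=11.50) > E (79/7=11.29) > C (260/30=8.67) > G (192/24=8.00)
Fill: take A (6 @ 250) → take D (8 @ 234) → take B (9 @ 226) → take 18/20 of F → 207.00; 41/41 used.
3 item(s) taken whole; one partial (take 18/20 of F).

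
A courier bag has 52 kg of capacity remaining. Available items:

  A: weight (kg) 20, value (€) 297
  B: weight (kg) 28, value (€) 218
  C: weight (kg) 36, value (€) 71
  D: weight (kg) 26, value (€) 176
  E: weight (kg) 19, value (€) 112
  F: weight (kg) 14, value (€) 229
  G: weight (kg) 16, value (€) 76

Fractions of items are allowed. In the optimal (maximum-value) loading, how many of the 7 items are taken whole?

Ratios (sorted): F 16.36, A 14.85, B 7.79, D 6.77, E 5.89, G 4.75, C 1.97
take F (14 @ 229); take A (20 @ 297); take 18/28 of B → 140.14. Capacity used 52/52.
2 item(s) taken whole; one partial (take 18/28 of B).

2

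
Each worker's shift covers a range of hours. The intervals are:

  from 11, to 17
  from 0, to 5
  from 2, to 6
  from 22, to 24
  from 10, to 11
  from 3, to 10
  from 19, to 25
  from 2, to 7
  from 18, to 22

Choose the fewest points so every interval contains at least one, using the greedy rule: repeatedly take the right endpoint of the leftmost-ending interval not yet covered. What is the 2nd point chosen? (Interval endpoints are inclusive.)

Sort by right endpoint; whenever an interval is uncovered, place a point at its right end.
Sorted: [0,5] [2,6] [2,7] [3,10] [10,11] [11,17] [18,22] [22,24] [19,25]
{[0,5],[2,6],[2,7],[3,10]} hit by 5; {[10,11],[11,17]} hit by 11; {[18,22],[22,24],[19,25]} hit by 22.
Points: 5, 11, 22 (3 total).

11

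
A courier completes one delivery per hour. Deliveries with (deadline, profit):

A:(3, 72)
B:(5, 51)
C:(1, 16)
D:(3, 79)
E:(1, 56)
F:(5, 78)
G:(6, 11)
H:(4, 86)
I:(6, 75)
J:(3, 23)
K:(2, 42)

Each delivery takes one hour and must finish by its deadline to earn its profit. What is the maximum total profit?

446

Take jobs in profit order; each goes to the latest open slot no later than its deadline.
Profit order: H=86 D=79 F=78 I=75 A=72 E=56 B=51 K=42 J=23 C=16 G=11
Assign: H→slot 4, D→slot 3, F→slot 5, I→slot 6, A→slot 2, E→slot 1, B skipped, K skipped, J skipped, C skipped, G skipped.
Slots: [1:E] [2:A] [3:D] [4:H] [5:F] [6:I]
Profit = 56 + 72 + 79 + 86 + 78 + 75 = 446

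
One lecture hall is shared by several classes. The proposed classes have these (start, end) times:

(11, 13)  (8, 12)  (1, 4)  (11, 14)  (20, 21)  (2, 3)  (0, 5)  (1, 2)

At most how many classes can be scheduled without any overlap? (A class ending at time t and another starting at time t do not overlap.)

4

Sort by end time and greedily take each interval whose start is ≥ the last chosen end.
By end time: (1,2), (2,3), (1,4), (0,5), (8,12), (11,13), (11,14), (20,21).
Pick (1,2); next start ≥ 2 → (2,3); next start ≥ 3 → (8,12); next start ≥ 12 → (20,21).
Selected 4 classes.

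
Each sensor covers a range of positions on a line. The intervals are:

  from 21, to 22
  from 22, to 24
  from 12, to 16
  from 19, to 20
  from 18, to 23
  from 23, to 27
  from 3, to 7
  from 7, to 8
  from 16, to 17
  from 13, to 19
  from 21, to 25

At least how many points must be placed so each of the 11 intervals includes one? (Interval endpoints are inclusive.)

5

Sort by right endpoint; whenever an interval is uncovered, place a point at its right end.
Sorted: [3,7] [7,8] [12,16] [16,17] [13,19] [19,20] [21,22] [18,23] [22,24] [21,25] [23,27]
{[3,7],[7,8]} hit by 7; {[12,16],[16,17],[13,19]} hit by 16; {[19,20]} hit by 20; {[21,22],[18,23],[22,24],[21,25]} hit by 22; {[23,27]} hit by 27.
Points: 7, 16, 20, 22, 27 (5 total).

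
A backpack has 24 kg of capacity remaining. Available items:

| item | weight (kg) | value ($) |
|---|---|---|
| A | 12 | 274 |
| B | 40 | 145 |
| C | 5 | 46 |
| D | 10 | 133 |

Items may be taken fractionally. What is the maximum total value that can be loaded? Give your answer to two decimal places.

Sort by value per unit weight and fill in that order.
Order: A (274/12=22.83) > D (133/10=13.30) > C (46/5=9.20) > B (145/40=3.62)
Fill: take A (12 @ 274) → take D (10 @ 133) → take 2/5 of C → 18.40; 24/24 used.
Total value = 425.40

425.40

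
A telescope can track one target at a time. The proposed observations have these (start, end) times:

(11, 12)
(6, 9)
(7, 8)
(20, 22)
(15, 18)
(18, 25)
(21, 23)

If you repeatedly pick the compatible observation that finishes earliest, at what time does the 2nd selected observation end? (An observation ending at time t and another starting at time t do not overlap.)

12

Sorted by end: (7,8)  (6,9)  (11,12)  (15,18)  (20,22)  (21,23)  (18,25)
take (7,8); take (11,12); take (15,18); take (20,22); skip (18,25).
Selected: (7,8) (11,12) (15,18) (20,22)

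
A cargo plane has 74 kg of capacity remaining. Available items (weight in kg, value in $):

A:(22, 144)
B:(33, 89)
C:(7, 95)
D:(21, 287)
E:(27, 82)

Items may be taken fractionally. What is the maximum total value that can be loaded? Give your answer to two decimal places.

Sort by value per unit weight and fill in that order.
Order: D (287/21=13.67) > C (95/7=13.57) > A (144/22=6.55) > E (82/27=3.04) > B (89/33=2.70)
Fill: take D (21 @ 287) → take C (7 @ 95) → take A (22 @ 144) → take 24/27 of E → 72.89; 74/74 used.
Total value = 598.89

598.89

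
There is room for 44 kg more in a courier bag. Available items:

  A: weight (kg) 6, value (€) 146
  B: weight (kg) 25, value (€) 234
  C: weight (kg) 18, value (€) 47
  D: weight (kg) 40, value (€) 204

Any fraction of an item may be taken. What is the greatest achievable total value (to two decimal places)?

Sort by value per unit weight and fill in that order.
Order: A (146/6=24.33) > B (234/25=9.36) > D (204/40=5.10) > C (47/18=2.61)
Fill: take A (6 @ 146) → take B (25 @ 234) → take 13/40 of D → 66.30; 44/44 used.
Total value = 446.30

446.30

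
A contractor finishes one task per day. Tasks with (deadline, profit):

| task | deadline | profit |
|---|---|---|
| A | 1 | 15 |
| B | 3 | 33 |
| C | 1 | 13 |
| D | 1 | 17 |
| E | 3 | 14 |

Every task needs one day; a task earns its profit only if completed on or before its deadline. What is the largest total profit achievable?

Sort by profit descending; place each in the latest free slot ≤ its deadline.
Profit order: B=33 D=17 A=15 E=14 C=13
Assign: B→slot 3, D→slot 1, A skipped, E→slot 2, C skipped.
Slots: [1:D] [2:E] [3:B]
Profit = 17 + 14 + 33 = 64

64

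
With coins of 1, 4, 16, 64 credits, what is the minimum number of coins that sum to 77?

Use the largest denomination that fits, subtract, and repeat.
77 − 1×64→13 − 3×4→1 − 1×1→0
Total coins = 1 + 3 + 1 = 5

5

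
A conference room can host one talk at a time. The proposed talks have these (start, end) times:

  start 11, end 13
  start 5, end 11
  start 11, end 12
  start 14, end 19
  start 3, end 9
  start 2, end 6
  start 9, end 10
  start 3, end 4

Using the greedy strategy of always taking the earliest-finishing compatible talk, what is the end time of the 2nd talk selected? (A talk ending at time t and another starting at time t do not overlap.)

10

Sort by end time and greedily take each interval whose start is ≥ the last chosen end.
By end time: (3,4), (2,6), (3,9), (9,10), (5,11), (11,12), (11,13), (14,19).
Pick (3,4); next start ≥ 4 → (9,10); next start ≥ 10 → (11,12); next start ≥ 12 → (14,19).
Selected: (3,4) (9,10) (11,12) (14,19)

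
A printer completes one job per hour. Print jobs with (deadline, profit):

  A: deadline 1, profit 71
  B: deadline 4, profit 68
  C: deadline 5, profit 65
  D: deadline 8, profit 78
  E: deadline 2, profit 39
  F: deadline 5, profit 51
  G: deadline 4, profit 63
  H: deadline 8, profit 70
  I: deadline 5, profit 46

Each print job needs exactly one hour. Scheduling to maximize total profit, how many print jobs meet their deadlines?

Sort by profit descending; place each in the latest free slot ≤ its deadline.
Profit order: D=78 A=71 H=70 B=68 C=65 G=63 F=51 I=46 E=39
Assign: D→slot 8, A→slot 1, H→slot 7, B→slot 4, C→slot 5, G→slot 3, F→slot 2, I skipped, E skipped.
Slots: [1:A] [2:F] [3:G] [4:B] [5:C] [7:H] [8:D]
7 of 9 scheduled.

7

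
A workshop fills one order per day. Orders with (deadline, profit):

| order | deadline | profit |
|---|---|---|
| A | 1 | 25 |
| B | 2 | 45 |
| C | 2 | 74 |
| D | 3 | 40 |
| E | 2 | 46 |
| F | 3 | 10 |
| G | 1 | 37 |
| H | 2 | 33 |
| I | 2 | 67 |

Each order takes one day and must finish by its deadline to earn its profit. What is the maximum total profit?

181

Profit order: C=74 I=67 E=46 B=45 D=40 G=37 H=33 A=25 F=10
Assign: C→slot 2, I→slot 1, E skipped, B skipped, D→slot 3, G skipped, H skipped, A skipped, F skipped.
Slots: [1:I] [2:C] [3:D]
Profit = 67 + 74 + 40 = 181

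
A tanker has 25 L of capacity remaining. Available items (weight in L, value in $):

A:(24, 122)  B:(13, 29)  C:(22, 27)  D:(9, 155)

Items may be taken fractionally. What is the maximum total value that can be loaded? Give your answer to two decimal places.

236.33

Sort by value per unit weight and fill in that order.
Order: D (155/9=17.22) > A (122/24=5.08) > B (29/13=2.23) > C (27/22=1.23)
Fill: take D (9 @ 155) → take 16/24 of A → 81.33; 25/25 used.
Total value = 236.33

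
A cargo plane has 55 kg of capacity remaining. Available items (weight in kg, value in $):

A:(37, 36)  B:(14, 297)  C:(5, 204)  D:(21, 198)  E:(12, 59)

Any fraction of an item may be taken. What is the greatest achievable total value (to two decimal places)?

760.92

Sort by value per unit weight and fill in that order.
Order: C (204/5=40.80) > B (297/14=21.21) > D (198/21=9.43) > E (59/12=4.92) > A (36/37=0.97)
Fill: take C (5 @ 204) → take B (14 @ 297) → take D (21 @ 198) → take E (12 @ 59) → take 3/37 of A → 2.92; 55/55 used.
Total value = 760.92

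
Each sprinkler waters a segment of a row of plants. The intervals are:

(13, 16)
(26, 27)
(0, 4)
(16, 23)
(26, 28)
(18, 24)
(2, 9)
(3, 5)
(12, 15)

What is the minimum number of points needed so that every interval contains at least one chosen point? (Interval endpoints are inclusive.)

4

Process intervals by earliest right end; each time one isn't hit yet, stab at its right endpoint.
By right end: [0,4]  [3,5]  [2,9]  [12,15]  [13,16]  [16,23]  [18,24]  [26,27]  [26,28]
[0,4] uncovered → point at 4; [12,15] uncovered → point at 15; [16,23] uncovered → point at 23; [26,27] uncovered → point at 27.
Points: 4, 15, 23, 27 (4 total).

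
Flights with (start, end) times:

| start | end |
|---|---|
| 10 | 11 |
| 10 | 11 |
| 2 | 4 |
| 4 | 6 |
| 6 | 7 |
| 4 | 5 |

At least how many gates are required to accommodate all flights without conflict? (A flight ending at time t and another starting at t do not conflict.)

2

Count concurrent intervals with a sweep; the peak is the room count.
Events (time:±→running): 2:+→1 4:-→0 4:+→1 4:+→2 … peak 2.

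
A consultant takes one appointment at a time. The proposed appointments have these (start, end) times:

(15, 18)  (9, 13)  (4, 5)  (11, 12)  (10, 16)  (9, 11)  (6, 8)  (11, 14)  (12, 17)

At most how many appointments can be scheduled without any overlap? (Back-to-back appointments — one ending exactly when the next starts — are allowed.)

5

By end time: (4,5), (6,8), (9,11), (11,12), (9,13), (11,14), (10,16), (12,17), (15,18).
Pick (4,5); next start ≥ 5 → (6,8); next start ≥ 8 → (9,11); next start ≥ 11 → (11,12); next start ≥ 12 → (12,17).
Selected 5 appointments.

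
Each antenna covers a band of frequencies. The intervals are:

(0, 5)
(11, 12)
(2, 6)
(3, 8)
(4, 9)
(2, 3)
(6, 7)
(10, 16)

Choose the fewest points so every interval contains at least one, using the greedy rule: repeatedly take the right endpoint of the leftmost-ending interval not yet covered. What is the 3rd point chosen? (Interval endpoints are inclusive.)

12

Sort by right endpoint; whenever an interval is uncovered, place a point at its right end.
By right end: [2,3]  [0,5]  [2,6]  [6,7]  [3,8]  [4,9]  [11,12]  [10,16]
[2,3] uncovered → point at 3; [6,7] uncovered → point at 7; [11,12] uncovered → point at 12.
Points: 3, 7, 12 (3 total).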